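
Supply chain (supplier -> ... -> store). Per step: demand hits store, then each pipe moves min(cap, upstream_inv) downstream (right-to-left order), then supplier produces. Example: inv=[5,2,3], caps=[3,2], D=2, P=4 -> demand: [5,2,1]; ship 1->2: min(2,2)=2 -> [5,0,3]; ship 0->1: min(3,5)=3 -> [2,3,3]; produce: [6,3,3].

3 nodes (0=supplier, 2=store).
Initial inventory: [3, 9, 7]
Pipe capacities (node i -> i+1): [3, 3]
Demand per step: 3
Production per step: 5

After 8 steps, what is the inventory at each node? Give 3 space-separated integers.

Step 1: demand=3,sold=3 ship[1->2]=3 ship[0->1]=3 prod=5 -> inv=[5 9 7]
Step 2: demand=3,sold=3 ship[1->2]=3 ship[0->1]=3 prod=5 -> inv=[7 9 7]
Step 3: demand=3,sold=3 ship[1->2]=3 ship[0->1]=3 prod=5 -> inv=[9 9 7]
Step 4: demand=3,sold=3 ship[1->2]=3 ship[0->1]=3 prod=5 -> inv=[11 9 7]
Step 5: demand=3,sold=3 ship[1->2]=3 ship[0->1]=3 prod=5 -> inv=[13 9 7]
Step 6: demand=3,sold=3 ship[1->2]=3 ship[0->1]=3 prod=5 -> inv=[15 9 7]
Step 7: demand=3,sold=3 ship[1->2]=3 ship[0->1]=3 prod=5 -> inv=[17 9 7]
Step 8: demand=3,sold=3 ship[1->2]=3 ship[0->1]=3 prod=5 -> inv=[19 9 7]

19 9 7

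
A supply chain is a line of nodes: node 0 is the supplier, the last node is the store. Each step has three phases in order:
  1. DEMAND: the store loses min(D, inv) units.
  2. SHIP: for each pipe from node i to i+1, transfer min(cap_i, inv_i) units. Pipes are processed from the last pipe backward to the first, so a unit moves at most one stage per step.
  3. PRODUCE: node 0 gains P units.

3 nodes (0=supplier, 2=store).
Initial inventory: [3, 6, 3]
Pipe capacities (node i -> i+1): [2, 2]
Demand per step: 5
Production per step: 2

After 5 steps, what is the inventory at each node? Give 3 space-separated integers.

Step 1: demand=5,sold=3 ship[1->2]=2 ship[0->1]=2 prod=2 -> inv=[3 6 2]
Step 2: demand=5,sold=2 ship[1->2]=2 ship[0->1]=2 prod=2 -> inv=[3 6 2]
Step 3: demand=5,sold=2 ship[1->2]=2 ship[0->1]=2 prod=2 -> inv=[3 6 2]
Step 4: demand=5,sold=2 ship[1->2]=2 ship[0->1]=2 prod=2 -> inv=[3 6 2]
Step 5: demand=5,sold=2 ship[1->2]=2 ship[0->1]=2 prod=2 -> inv=[3 6 2]

3 6 2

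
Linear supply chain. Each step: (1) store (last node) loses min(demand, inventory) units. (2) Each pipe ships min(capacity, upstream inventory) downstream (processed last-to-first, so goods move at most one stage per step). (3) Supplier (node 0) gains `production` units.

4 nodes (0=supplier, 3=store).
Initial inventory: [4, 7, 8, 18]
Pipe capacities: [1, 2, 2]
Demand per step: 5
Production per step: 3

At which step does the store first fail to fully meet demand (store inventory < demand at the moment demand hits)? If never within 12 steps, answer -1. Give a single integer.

Step 1: demand=5,sold=5 ship[2->3]=2 ship[1->2]=2 ship[0->1]=1 prod=3 -> [6 6 8 15]
Step 2: demand=5,sold=5 ship[2->3]=2 ship[1->2]=2 ship[0->1]=1 prod=3 -> [8 5 8 12]
Step 3: demand=5,sold=5 ship[2->3]=2 ship[1->2]=2 ship[0->1]=1 prod=3 -> [10 4 8 9]
Step 4: demand=5,sold=5 ship[2->3]=2 ship[1->2]=2 ship[0->1]=1 prod=3 -> [12 3 8 6]
Step 5: demand=5,sold=5 ship[2->3]=2 ship[1->2]=2 ship[0->1]=1 prod=3 -> [14 2 8 3]
Step 6: demand=5,sold=3 ship[2->3]=2 ship[1->2]=2 ship[0->1]=1 prod=3 -> [16 1 8 2]
Step 7: demand=5,sold=2 ship[2->3]=2 ship[1->2]=1 ship[0->1]=1 prod=3 -> [18 1 7 2]
Step 8: demand=5,sold=2 ship[2->3]=2 ship[1->2]=1 ship[0->1]=1 prod=3 -> [20 1 6 2]
Step 9: demand=5,sold=2 ship[2->3]=2 ship[1->2]=1 ship[0->1]=1 prod=3 -> [22 1 5 2]
Step 10: demand=5,sold=2 ship[2->3]=2 ship[1->2]=1 ship[0->1]=1 prod=3 -> [24 1 4 2]
Step 11: demand=5,sold=2 ship[2->3]=2 ship[1->2]=1 ship[0->1]=1 prod=3 -> [26 1 3 2]
Step 12: demand=5,sold=2 ship[2->3]=2 ship[1->2]=1 ship[0->1]=1 prod=3 -> [28 1 2 2]
First stockout at step 6

6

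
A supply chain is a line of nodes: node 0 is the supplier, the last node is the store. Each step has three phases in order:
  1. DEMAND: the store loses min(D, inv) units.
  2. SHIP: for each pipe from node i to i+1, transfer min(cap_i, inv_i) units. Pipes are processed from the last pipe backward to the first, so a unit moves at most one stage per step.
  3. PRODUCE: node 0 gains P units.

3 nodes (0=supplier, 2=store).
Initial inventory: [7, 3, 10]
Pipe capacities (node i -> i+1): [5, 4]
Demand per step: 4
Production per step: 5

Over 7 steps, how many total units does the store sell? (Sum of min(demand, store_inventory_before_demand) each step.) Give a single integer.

Answer: 28

Derivation:
Step 1: sold=4 (running total=4) -> [7 5 9]
Step 2: sold=4 (running total=8) -> [7 6 9]
Step 3: sold=4 (running total=12) -> [7 7 9]
Step 4: sold=4 (running total=16) -> [7 8 9]
Step 5: sold=4 (running total=20) -> [7 9 9]
Step 6: sold=4 (running total=24) -> [7 10 9]
Step 7: sold=4 (running total=28) -> [7 11 9]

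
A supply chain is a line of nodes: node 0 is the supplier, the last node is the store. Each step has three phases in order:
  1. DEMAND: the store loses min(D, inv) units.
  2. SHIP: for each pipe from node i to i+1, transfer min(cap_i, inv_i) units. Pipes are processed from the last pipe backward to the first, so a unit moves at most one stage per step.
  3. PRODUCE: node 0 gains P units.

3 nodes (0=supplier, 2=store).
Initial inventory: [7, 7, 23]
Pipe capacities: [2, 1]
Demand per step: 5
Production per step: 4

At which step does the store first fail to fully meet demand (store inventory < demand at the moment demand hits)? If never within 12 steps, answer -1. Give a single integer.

Step 1: demand=5,sold=5 ship[1->2]=1 ship[0->1]=2 prod=4 -> [9 8 19]
Step 2: demand=5,sold=5 ship[1->2]=1 ship[0->1]=2 prod=4 -> [11 9 15]
Step 3: demand=5,sold=5 ship[1->2]=1 ship[0->1]=2 prod=4 -> [13 10 11]
Step 4: demand=5,sold=5 ship[1->2]=1 ship[0->1]=2 prod=4 -> [15 11 7]
Step 5: demand=5,sold=5 ship[1->2]=1 ship[0->1]=2 prod=4 -> [17 12 3]
Step 6: demand=5,sold=3 ship[1->2]=1 ship[0->1]=2 prod=4 -> [19 13 1]
Step 7: demand=5,sold=1 ship[1->2]=1 ship[0->1]=2 prod=4 -> [21 14 1]
Step 8: demand=5,sold=1 ship[1->2]=1 ship[0->1]=2 prod=4 -> [23 15 1]
Step 9: demand=5,sold=1 ship[1->2]=1 ship[0->1]=2 prod=4 -> [25 16 1]
Step 10: demand=5,sold=1 ship[1->2]=1 ship[0->1]=2 prod=4 -> [27 17 1]
Step 11: demand=5,sold=1 ship[1->2]=1 ship[0->1]=2 prod=4 -> [29 18 1]
Step 12: demand=5,sold=1 ship[1->2]=1 ship[0->1]=2 prod=4 -> [31 19 1]
First stockout at step 6

6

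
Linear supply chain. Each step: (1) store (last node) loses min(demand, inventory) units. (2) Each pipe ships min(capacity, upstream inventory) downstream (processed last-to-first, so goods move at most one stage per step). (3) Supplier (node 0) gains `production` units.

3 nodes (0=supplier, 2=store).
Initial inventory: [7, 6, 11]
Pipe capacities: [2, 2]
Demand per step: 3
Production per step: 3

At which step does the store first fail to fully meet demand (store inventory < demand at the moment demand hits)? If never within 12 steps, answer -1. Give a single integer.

Step 1: demand=3,sold=3 ship[1->2]=2 ship[0->1]=2 prod=3 -> [8 6 10]
Step 2: demand=3,sold=3 ship[1->2]=2 ship[0->1]=2 prod=3 -> [9 6 9]
Step 3: demand=3,sold=3 ship[1->2]=2 ship[0->1]=2 prod=3 -> [10 6 8]
Step 4: demand=3,sold=3 ship[1->2]=2 ship[0->1]=2 prod=3 -> [11 6 7]
Step 5: demand=3,sold=3 ship[1->2]=2 ship[0->1]=2 prod=3 -> [12 6 6]
Step 6: demand=3,sold=3 ship[1->2]=2 ship[0->1]=2 prod=3 -> [13 6 5]
Step 7: demand=3,sold=3 ship[1->2]=2 ship[0->1]=2 prod=3 -> [14 6 4]
Step 8: demand=3,sold=3 ship[1->2]=2 ship[0->1]=2 prod=3 -> [15 6 3]
Step 9: demand=3,sold=3 ship[1->2]=2 ship[0->1]=2 prod=3 -> [16 6 2]
Step 10: demand=3,sold=2 ship[1->2]=2 ship[0->1]=2 prod=3 -> [17 6 2]
Step 11: demand=3,sold=2 ship[1->2]=2 ship[0->1]=2 prod=3 -> [18 6 2]
Step 12: demand=3,sold=2 ship[1->2]=2 ship[0->1]=2 prod=3 -> [19 6 2]
First stockout at step 10

10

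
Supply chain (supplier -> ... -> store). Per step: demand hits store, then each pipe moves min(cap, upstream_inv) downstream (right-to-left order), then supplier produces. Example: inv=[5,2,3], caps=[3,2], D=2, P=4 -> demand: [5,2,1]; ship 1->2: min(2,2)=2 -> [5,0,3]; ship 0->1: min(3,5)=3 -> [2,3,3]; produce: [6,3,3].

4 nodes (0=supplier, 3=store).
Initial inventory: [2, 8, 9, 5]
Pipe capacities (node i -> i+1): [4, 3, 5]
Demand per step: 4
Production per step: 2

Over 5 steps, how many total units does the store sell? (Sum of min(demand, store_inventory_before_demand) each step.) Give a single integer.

Step 1: sold=4 (running total=4) -> [2 7 7 6]
Step 2: sold=4 (running total=8) -> [2 6 5 7]
Step 3: sold=4 (running total=12) -> [2 5 3 8]
Step 4: sold=4 (running total=16) -> [2 4 3 7]
Step 5: sold=4 (running total=20) -> [2 3 3 6]

Answer: 20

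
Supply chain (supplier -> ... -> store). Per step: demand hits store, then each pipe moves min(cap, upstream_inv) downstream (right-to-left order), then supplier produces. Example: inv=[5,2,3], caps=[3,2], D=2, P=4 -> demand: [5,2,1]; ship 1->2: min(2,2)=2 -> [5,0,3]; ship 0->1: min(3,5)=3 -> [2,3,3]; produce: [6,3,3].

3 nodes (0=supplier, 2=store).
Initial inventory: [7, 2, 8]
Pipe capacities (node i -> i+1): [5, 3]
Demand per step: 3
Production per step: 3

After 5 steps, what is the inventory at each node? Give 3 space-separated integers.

Step 1: demand=3,sold=3 ship[1->2]=2 ship[0->1]=5 prod=3 -> inv=[5 5 7]
Step 2: demand=3,sold=3 ship[1->2]=3 ship[0->1]=5 prod=3 -> inv=[3 7 7]
Step 3: demand=3,sold=3 ship[1->2]=3 ship[0->1]=3 prod=3 -> inv=[3 7 7]
Step 4: demand=3,sold=3 ship[1->2]=3 ship[0->1]=3 prod=3 -> inv=[3 7 7]
Step 5: demand=3,sold=3 ship[1->2]=3 ship[0->1]=3 prod=3 -> inv=[3 7 7]

3 7 7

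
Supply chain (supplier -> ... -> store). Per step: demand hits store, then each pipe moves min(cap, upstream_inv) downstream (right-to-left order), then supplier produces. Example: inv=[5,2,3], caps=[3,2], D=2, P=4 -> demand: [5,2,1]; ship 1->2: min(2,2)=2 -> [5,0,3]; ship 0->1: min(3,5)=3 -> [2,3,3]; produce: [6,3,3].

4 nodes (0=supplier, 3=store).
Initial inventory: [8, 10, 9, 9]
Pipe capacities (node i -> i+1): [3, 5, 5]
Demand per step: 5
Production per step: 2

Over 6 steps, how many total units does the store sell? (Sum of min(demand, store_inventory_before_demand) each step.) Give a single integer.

Step 1: sold=5 (running total=5) -> [7 8 9 9]
Step 2: sold=5 (running total=10) -> [6 6 9 9]
Step 3: sold=5 (running total=15) -> [5 4 9 9]
Step 4: sold=5 (running total=20) -> [4 3 8 9]
Step 5: sold=5 (running total=25) -> [3 3 6 9]
Step 6: sold=5 (running total=30) -> [2 3 4 9]

Answer: 30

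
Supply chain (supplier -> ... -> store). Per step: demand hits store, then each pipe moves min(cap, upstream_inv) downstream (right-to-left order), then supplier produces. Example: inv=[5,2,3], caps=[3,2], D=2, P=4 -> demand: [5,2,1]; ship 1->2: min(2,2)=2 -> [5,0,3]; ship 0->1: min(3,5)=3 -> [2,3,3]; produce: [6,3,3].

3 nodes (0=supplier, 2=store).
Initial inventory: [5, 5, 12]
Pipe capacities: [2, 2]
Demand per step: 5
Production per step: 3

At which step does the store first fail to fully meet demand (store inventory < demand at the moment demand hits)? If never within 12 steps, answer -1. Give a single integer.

Step 1: demand=5,sold=5 ship[1->2]=2 ship[0->1]=2 prod=3 -> [6 5 9]
Step 2: demand=5,sold=5 ship[1->2]=2 ship[0->1]=2 prod=3 -> [7 5 6]
Step 3: demand=5,sold=5 ship[1->2]=2 ship[0->1]=2 prod=3 -> [8 5 3]
Step 4: demand=5,sold=3 ship[1->2]=2 ship[0->1]=2 prod=3 -> [9 5 2]
Step 5: demand=5,sold=2 ship[1->2]=2 ship[0->1]=2 prod=3 -> [10 5 2]
Step 6: demand=5,sold=2 ship[1->2]=2 ship[0->1]=2 prod=3 -> [11 5 2]
Step 7: demand=5,sold=2 ship[1->2]=2 ship[0->1]=2 prod=3 -> [12 5 2]
Step 8: demand=5,sold=2 ship[1->2]=2 ship[0->1]=2 prod=3 -> [13 5 2]
Step 9: demand=5,sold=2 ship[1->2]=2 ship[0->1]=2 prod=3 -> [14 5 2]
Step 10: demand=5,sold=2 ship[1->2]=2 ship[0->1]=2 prod=3 -> [15 5 2]
Step 11: demand=5,sold=2 ship[1->2]=2 ship[0->1]=2 prod=3 -> [16 5 2]
Step 12: demand=5,sold=2 ship[1->2]=2 ship[0->1]=2 prod=3 -> [17 5 2]
First stockout at step 4

4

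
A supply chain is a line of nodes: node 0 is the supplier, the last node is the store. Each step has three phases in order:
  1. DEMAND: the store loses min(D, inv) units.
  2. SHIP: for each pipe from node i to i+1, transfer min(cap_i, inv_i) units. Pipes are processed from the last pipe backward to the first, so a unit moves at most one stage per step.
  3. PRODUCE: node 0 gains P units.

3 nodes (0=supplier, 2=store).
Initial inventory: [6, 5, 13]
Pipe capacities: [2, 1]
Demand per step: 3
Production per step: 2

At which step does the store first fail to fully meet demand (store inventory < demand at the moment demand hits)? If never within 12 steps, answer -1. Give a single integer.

Step 1: demand=3,sold=3 ship[1->2]=1 ship[0->1]=2 prod=2 -> [6 6 11]
Step 2: demand=3,sold=3 ship[1->2]=1 ship[0->1]=2 prod=2 -> [6 7 9]
Step 3: demand=3,sold=3 ship[1->2]=1 ship[0->1]=2 prod=2 -> [6 8 7]
Step 4: demand=3,sold=3 ship[1->2]=1 ship[0->1]=2 prod=2 -> [6 9 5]
Step 5: demand=3,sold=3 ship[1->2]=1 ship[0->1]=2 prod=2 -> [6 10 3]
Step 6: demand=3,sold=3 ship[1->2]=1 ship[0->1]=2 prod=2 -> [6 11 1]
Step 7: demand=3,sold=1 ship[1->2]=1 ship[0->1]=2 prod=2 -> [6 12 1]
Step 8: demand=3,sold=1 ship[1->2]=1 ship[0->1]=2 prod=2 -> [6 13 1]
Step 9: demand=3,sold=1 ship[1->2]=1 ship[0->1]=2 prod=2 -> [6 14 1]
Step 10: demand=3,sold=1 ship[1->2]=1 ship[0->1]=2 prod=2 -> [6 15 1]
Step 11: demand=3,sold=1 ship[1->2]=1 ship[0->1]=2 prod=2 -> [6 16 1]
Step 12: demand=3,sold=1 ship[1->2]=1 ship[0->1]=2 prod=2 -> [6 17 1]
First stockout at step 7

7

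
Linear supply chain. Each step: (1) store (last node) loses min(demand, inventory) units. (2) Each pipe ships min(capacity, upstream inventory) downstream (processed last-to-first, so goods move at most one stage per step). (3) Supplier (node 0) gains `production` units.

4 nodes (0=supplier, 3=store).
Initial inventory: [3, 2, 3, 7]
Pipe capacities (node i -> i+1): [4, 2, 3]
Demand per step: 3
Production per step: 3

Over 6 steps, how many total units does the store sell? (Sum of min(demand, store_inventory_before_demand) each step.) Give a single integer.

Answer: 18

Derivation:
Step 1: sold=3 (running total=3) -> [3 3 2 7]
Step 2: sold=3 (running total=6) -> [3 4 2 6]
Step 3: sold=3 (running total=9) -> [3 5 2 5]
Step 4: sold=3 (running total=12) -> [3 6 2 4]
Step 5: sold=3 (running total=15) -> [3 7 2 3]
Step 6: sold=3 (running total=18) -> [3 8 2 2]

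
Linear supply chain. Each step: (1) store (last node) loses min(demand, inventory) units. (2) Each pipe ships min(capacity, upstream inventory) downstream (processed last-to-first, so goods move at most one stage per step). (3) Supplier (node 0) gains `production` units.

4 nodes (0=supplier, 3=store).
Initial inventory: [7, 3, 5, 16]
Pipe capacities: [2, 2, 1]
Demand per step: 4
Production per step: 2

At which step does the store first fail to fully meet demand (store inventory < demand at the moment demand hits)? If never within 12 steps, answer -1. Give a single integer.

Step 1: demand=4,sold=4 ship[2->3]=1 ship[1->2]=2 ship[0->1]=2 prod=2 -> [7 3 6 13]
Step 2: demand=4,sold=4 ship[2->3]=1 ship[1->2]=2 ship[0->1]=2 prod=2 -> [7 3 7 10]
Step 3: demand=4,sold=4 ship[2->3]=1 ship[1->2]=2 ship[0->1]=2 prod=2 -> [7 3 8 7]
Step 4: demand=4,sold=4 ship[2->3]=1 ship[1->2]=2 ship[0->1]=2 prod=2 -> [7 3 9 4]
Step 5: demand=4,sold=4 ship[2->3]=1 ship[1->2]=2 ship[0->1]=2 prod=2 -> [7 3 10 1]
Step 6: demand=4,sold=1 ship[2->3]=1 ship[1->2]=2 ship[0->1]=2 prod=2 -> [7 3 11 1]
Step 7: demand=4,sold=1 ship[2->3]=1 ship[1->2]=2 ship[0->1]=2 prod=2 -> [7 3 12 1]
Step 8: demand=4,sold=1 ship[2->3]=1 ship[1->2]=2 ship[0->1]=2 prod=2 -> [7 3 13 1]
Step 9: demand=4,sold=1 ship[2->3]=1 ship[1->2]=2 ship[0->1]=2 prod=2 -> [7 3 14 1]
Step 10: demand=4,sold=1 ship[2->3]=1 ship[1->2]=2 ship[0->1]=2 prod=2 -> [7 3 15 1]
Step 11: demand=4,sold=1 ship[2->3]=1 ship[1->2]=2 ship[0->1]=2 prod=2 -> [7 3 16 1]
Step 12: demand=4,sold=1 ship[2->3]=1 ship[1->2]=2 ship[0->1]=2 prod=2 -> [7 3 17 1]
First stockout at step 6

6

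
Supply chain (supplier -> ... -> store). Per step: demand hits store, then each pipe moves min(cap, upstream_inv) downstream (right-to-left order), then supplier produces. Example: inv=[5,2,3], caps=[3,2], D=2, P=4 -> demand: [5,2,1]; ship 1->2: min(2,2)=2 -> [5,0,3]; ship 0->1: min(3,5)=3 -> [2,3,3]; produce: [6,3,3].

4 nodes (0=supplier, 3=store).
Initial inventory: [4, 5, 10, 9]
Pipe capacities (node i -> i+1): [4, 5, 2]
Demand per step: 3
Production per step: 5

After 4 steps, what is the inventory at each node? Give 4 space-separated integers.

Step 1: demand=3,sold=3 ship[2->3]=2 ship[1->2]=5 ship[0->1]=4 prod=5 -> inv=[5 4 13 8]
Step 2: demand=3,sold=3 ship[2->3]=2 ship[1->2]=4 ship[0->1]=4 prod=5 -> inv=[6 4 15 7]
Step 3: demand=3,sold=3 ship[2->3]=2 ship[1->2]=4 ship[0->1]=4 prod=5 -> inv=[7 4 17 6]
Step 4: demand=3,sold=3 ship[2->3]=2 ship[1->2]=4 ship[0->1]=4 prod=5 -> inv=[8 4 19 5]

8 4 19 5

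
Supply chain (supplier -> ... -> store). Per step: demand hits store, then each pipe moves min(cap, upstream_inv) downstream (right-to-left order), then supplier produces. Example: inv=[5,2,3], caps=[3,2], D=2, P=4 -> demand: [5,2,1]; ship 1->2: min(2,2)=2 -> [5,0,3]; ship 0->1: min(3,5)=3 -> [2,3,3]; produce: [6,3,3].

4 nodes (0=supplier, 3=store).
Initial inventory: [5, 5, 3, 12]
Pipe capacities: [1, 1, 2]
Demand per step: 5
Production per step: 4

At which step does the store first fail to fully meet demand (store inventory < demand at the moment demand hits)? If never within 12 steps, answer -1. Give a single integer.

Step 1: demand=5,sold=5 ship[2->3]=2 ship[1->2]=1 ship[0->1]=1 prod=4 -> [8 5 2 9]
Step 2: demand=5,sold=5 ship[2->3]=2 ship[1->2]=1 ship[0->1]=1 prod=4 -> [11 5 1 6]
Step 3: demand=5,sold=5 ship[2->3]=1 ship[1->2]=1 ship[0->1]=1 prod=4 -> [14 5 1 2]
Step 4: demand=5,sold=2 ship[2->3]=1 ship[1->2]=1 ship[0->1]=1 prod=4 -> [17 5 1 1]
Step 5: demand=5,sold=1 ship[2->3]=1 ship[1->2]=1 ship[0->1]=1 prod=4 -> [20 5 1 1]
Step 6: demand=5,sold=1 ship[2->3]=1 ship[1->2]=1 ship[0->1]=1 prod=4 -> [23 5 1 1]
Step 7: demand=5,sold=1 ship[2->3]=1 ship[1->2]=1 ship[0->1]=1 prod=4 -> [26 5 1 1]
Step 8: demand=5,sold=1 ship[2->3]=1 ship[1->2]=1 ship[0->1]=1 prod=4 -> [29 5 1 1]
Step 9: demand=5,sold=1 ship[2->3]=1 ship[1->2]=1 ship[0->1]=1 prod=4 -> [32 5 1 1]
Step 10: demand=5,sold=1 ship[2->3]=1 ship[1->2]=1 ship[0->1]=1 prod=4 -> [35 5 1 1]
Step 11: demand=5,sold=1 ship[2->3]=1 ship[1->2]=1 ship[0->1]=1 prod=4 -> [38 5 1 1]
Step 12: demand=5,sold=1 ship[2->3]=1 ship[1->2]=1 ship[0->1]=1 prod=4 -> [41 5 1 1]
First stockout at step 4

4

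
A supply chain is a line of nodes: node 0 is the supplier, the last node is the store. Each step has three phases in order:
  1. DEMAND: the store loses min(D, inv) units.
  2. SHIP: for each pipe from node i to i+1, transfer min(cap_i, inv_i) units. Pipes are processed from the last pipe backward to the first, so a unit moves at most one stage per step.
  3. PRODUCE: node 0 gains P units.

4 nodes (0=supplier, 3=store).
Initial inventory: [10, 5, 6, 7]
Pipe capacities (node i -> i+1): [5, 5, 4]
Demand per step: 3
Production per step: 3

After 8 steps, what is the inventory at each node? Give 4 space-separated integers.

Step 1: demand=3,sold=3 ship[2->3]=4 ship[1->2]=5 ship[0->1]=5 prod=3 -> inv=[8 5 7 8]
Step 2: demand=3,sold=3 ship[2->3]=4 ship[1->2]=5 ship[0->1]=5 prod=3 -> inv=[6 5 8 9]
Step 3: demand=3,sold=3 ship[2->3]=4 ship[1->2]=5 ship[0->1]=5 prod=3 -> inv=[4 5 9 10]
Step 4: demand=3,sold=3 ship[2->3]=4 ship[1->2]=5 ship[0->1]=4 prod=3 -> inv=[3 4 10 11]
Step 5: demand=3,sold=3 ship[2->3]=4 ship[1->2]=4 ship[0->1]=3 prod=3 -> inv=[3 3 10 12]
Step 6: demand=3,sold=3 ship[2->3]=4 ship[1->2]=3 ship[0->1]=3 prod=3 -> inv=[3 3 9 13]
Step 7: demand=3,sold=3 ship[2->3]=4 ship[1->2]=3 ship[0->1]=3 prod=3 -> inv=[3 3 8 14]
Step 8: demand=3,sold=3 ship[2->3]=4 ship[1->2]=3 ship[0->1]=3 prod=3 -> inv=[3 3 7 15]

3 3 7 15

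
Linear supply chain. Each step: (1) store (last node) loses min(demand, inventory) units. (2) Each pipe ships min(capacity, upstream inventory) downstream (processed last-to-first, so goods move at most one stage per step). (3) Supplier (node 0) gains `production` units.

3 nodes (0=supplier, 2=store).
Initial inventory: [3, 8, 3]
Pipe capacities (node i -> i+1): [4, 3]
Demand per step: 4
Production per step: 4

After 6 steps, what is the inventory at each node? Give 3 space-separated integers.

Step 1: demand=4,sold=3 ship[1->2]=3 ship[0->1]=3 prod=4 -> inv=[4 8 3]
Step 2: demand=4,sold=3 ship[1->2]=3 ship[0->1]=4 prod=4 -> inv=[4 9 3]
Step 3: demand=4,sold=3 ship[1->2]=3 ship[0->1]=4 prod=4 -> inv=[4 10 3]
Step 4: demand=4,sold=3 ship[1->2]=3 ship[0->1]=4 prod=4 -> inv=[4 11 3]
Step 5: demand=4,sold=3 ship[1->2]=3 ship[0->1]=4 prod=4 -> inv=[4 12 3]
Step 6: demand=4,sold=3 ship[1->2]=3 ship[0->1]=4 prod=4 -> inv=[4 13 3]

4 13 3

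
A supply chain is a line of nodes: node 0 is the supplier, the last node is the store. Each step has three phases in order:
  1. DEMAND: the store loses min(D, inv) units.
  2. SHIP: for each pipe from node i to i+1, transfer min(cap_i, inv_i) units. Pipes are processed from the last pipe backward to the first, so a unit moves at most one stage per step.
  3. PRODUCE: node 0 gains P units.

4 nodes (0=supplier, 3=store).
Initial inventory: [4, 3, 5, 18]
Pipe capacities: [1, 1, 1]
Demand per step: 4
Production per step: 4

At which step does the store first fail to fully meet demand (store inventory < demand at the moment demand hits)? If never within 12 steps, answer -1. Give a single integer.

Step 1: demand=4,sold=4 ship[2->3]=1 ship[1->2]=1 ship[0->1]=1 prod=4 -> [7 3 5 15]
Step 2: demand=4,sold=4 ship[2->3]=1 ship[1->2]=1 ship[0->1]=1 prod=4 -> [10 3 5 12]
Step 3: demand=4,sold=4 ship[2->3]=1 ship[1->2]=1 ship[0->1]=1 prod=4 -> [13 3 5 9]
Step 4: demand=4,sold=4 ship[2->3]=1 ship[1->2]=1 ship[0->1]=1 prod=4 -> [16 3 5 6]
Step 5: demand=4,sold=4 ship[2->3]=1 ship[1->2]=1 ship[0->1]=1 prod=4 -> [19 3 5 3]
Step 6: demand=4,sold=3 ship[2->3]=1 ship[1->2]=1 ship[0->1]=1 prod=4 -> [22 3 5 1]
Step 7: demand=4,sold=1 ship[2->3]=1 ship[1->2]=1 ship[0->1]=1 prod=4 -> [25 3 5 1]
Step 8: demand=4,sold=1 ship[2->3]=1 ship[1->2]=1 ship[0->1]=1 prod=4 -> [28 3 5 1]
Step 9: demand=4,sold=1 ship[2->3]=1 ship[1->2]=1 ship[0->1]=1 prod=4 -> [31 3 5 1]
Step 10: demand=4,sold=1 ship[2->3]=1 ship[1->2]=1 ship[0->1]=1 prod=4 -> [34 3 5 1]
Step 11: demand=4,sold=1 ship[2->3]=1 ship[1->2]=1 ship[0->1]=1 prod=4 -> [37 3 5 1]
Step 12: demand=4,sold=1 ship[2->3]=1 ship[1->2]=1 ship[0->1]=1 prod=4 -> [40 3 5 1]
First stockout at step 6

6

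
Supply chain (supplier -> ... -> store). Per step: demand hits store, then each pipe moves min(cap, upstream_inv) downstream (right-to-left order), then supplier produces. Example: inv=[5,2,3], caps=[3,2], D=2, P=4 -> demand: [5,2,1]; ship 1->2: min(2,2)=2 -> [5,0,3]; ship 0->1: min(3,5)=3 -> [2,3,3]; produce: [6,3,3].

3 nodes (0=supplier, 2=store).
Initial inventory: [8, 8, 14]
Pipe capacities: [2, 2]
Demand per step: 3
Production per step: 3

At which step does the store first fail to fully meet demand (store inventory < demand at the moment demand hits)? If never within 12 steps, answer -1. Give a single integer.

Step 1: demand=3,sold=3 ship[1->2]=2 ship[0->1]=2 prod=3 -> [9 8 13]
Step 2: demand=3,sold=3 ship[1->2]=2 ship[0->1]=2 prod=3 -> [10 8 12]
Step 3: demand=3,sold=3 ship[1->2]=2 ship[0->1]=2 prod=3 -> [11 8 11]
Step 4: demand=3,sold=3 ship[1->2]=2 ship[0->1]=2 prod=3 -> [12 8 10]
Step 5: demand=3,sold=3 ship[1->2]=2 ship[0->1]=2 prod=3 -> [13 8 9]
Step 6: demand=3,sold=3 ship[1->2]=2 ship[0->1]=2 prod=3 -> [14 8 8]
Step 7: demand=3,sold=3 ship[1->2]=2 ship[0->1]=2 prod=3 -> [15 8 7]
Step 8: demand=3,sold=3 ship[1->2]=2 ship[0->1]=2 prod=3 -> [16 8 6]
Step 9: demand=3,sold=3 ship[1->2]=2 ship[0->1]=2 prod=3 -> [17 8 5]
Step 10: demand=3,sold=3 ship[1->2]=2 ship[0->1]=2 prod=3 -> [18 8 4]
Step 11: demand=3,sold=3 ship[1->2]=2 ship[0->1]=2 prod=3 -> [19 8 3]
Step 12: demand=3,sold=3 ship[1->2]=2 ship[0->1]=2 prod=3 -> [20 8 2]
No stockout in 12 steps

-1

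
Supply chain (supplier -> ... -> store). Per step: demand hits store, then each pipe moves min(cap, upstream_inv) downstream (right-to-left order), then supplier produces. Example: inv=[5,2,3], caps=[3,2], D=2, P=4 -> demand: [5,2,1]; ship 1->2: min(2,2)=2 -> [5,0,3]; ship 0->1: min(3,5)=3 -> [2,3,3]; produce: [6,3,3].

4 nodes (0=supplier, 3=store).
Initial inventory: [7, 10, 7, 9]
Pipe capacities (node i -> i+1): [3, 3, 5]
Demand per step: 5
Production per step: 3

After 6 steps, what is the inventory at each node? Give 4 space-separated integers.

Step 1: demand=5,sold=5 ship[2->3]=5 ship[1->2]=3 ship[0->1]=3 prod=3 -> inv=[7 10 5 9]
Step 2: demand=5,sold=5 ship[2->3]=5 ship[1->2]=3 ship[0->1]=3 prod=3 -> inv=[7 10 3 9]
Step 3: demand=5,sold=5 ship[2->3]=3 ship[1->2]=3 ship[0->1]=3 prod=3 -> inv=[7 10 3 7]
Step 4: demand=5,sold=5 ship[2->3]=3 ship[1->2]=3 ship[0->1]=3 prod=3 -> inv=[7 10 3 5]
Step 5: demand=5,sold=5 ship[2->3]=3 ship[1->2]=3 ship[0->1]=3 prod=3 -> inv=[7 10 3 3]
Step 6: demand=5,sold=3 ship[2->3]=3 ship[1->2]=3 ship[0->1]=3 prod=3 -> inv=[7 10 3 3]

7 10 3 3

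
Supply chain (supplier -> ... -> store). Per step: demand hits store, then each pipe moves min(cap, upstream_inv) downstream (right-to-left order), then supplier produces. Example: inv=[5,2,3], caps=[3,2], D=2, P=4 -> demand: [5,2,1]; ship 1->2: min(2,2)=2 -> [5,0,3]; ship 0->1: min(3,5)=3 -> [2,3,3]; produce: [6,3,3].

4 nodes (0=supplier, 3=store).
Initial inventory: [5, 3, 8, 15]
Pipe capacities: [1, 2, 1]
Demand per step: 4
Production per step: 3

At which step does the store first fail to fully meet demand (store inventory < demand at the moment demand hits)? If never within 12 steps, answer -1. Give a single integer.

Step 1: demand=4,sold=4 ship[2->3]=1 ship[1->2]=2 ship[0->1]=1 prod=3 -> [7 2 9 12]
Step 2: demand=4,sold=4 ship[2->3]=1 ship[1->2]=2 ship[0->1]=1 prod=3 -> [9 1 10 9]
Step 3: demand=4,sold=4 ship[2->3]=1 ship[1->2]=1 ship[0->1]=1 prod=3 -> [11 1 10 6]
Step 4: demand=4,sold=4 ship[2->3]=1 ship[1->2]=1 ship[0->1]=1 prod=3 -> [13 1 10 3]
Step 5: demand=4,sold=3 ship[2->3]=1 ship[1->2]=1 ship[0->1]=1 prod=3 -> [15 1 10 1]
Step 6: demand=4,sold=1 ship[2->3]=1 ship[1->2]=1 ship[0->1]=1 prod=3 -> [17 1 10 1]
Step 7: demand=4,sold=1 ship[2->3]=1 ship[1->2]=1 ship[0->1]=1 prod=3 -> [19 1 10 1]
Step 8: demand=4,sold=1 ship[2->3]=1 ship[1->2]=1 ship[0->1]=1 prod=3 -> [21 1 10 1]
Step 9: demand=4,sold=1 ship[2->3]=1 ship[1->2]=1 ship[0->1]=1 prod=3 -> [23 1 10 1]
Step 10: demand=4,sold=1 ship[2->3]=1 ship[1->2]=1 ship[0->1]=1 prod=3 -> [25 1 10 1]
Step 11: demand=4,sold=1 ship[2->3]=1 ship[1->2]=1 ship[0->1]=1 prod=3 -> [27 1 10 1]
Step 12: demand=4,sold=1 ship[2->3]=1 ship[1->2]=1 ship[0->1]=1 prod=3 -> [29 1 10 1]
First stockout at step 5

5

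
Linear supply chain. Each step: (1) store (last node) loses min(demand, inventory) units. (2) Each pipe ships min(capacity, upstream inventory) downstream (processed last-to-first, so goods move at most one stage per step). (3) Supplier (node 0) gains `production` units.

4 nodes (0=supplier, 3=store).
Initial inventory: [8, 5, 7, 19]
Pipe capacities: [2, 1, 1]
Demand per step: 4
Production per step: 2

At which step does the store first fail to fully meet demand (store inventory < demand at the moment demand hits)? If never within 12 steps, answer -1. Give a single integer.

Step 1: demand=4,sold=4 ship[2->3]=1 ship[1->2]=1 ship[0->1]=2 prod=2 -> [8 6 7 16]
Step 2: demand=4,sold=4 ship[2->3]=1 ship[1->2]=1 ship[0->1]=2 prod=2 -> [8 7 7 13]
Step 3: demand=4,sold=4 ship[2->3]=1 ship[1->2]=1 ship[0->1]=2 prod=2 -> [8 8 7 10]
Step 4: demand=4,sold=4 ship[2->3]=1 ship[1->2]=1 ship[0->1]=2 prod=2 -> [8 9 7 7]
Step 5: demand=4,sold=4 ship[2->3]=1 ship[1->2]=1 ship[0->1]=2 prod=2 -> [8 10 7 4]
Step 6: demand=4,sold=4 ship[2->3]=1 ship[1->2]=1 ship[0->1]=2 prod=2 -> [8 11 7 1]
Step 7: demand=4,sold=1 ship[2->3]=1 ship[1->2]=1 ship[0->1]=2 prod=2 -> [8 12 7 1]
Step 8: demand=4,sold=1 ship[2->3]=1 ship[1->2]=1 ship[0->1]=2 prod=2 -> [8 13 7 1]
Step 9: demand=4,sold=1 ship[2->3]=1 ship[1->2]=1 ship[0->1]=2 prod=2 -> [8 14 7 1]
Step 10: demand=4,sold=1 ship[2->3]=1 ship[1->2]=1 ship[0->1]=2 prod=2 -> [8 15 7 1]
Step 11: demand=4,sold=1 ship[2->3]=1 ship[1->2]=1 ship[0->1]=2 prod=2 -> [8 16 7 1]
Step 12: demand=4,sold=1 ship[2->3]=1 ship[1->2]=1 ship[0->1]=2 prod=2 -> [8 17 7 1]
First stockout at step 7

7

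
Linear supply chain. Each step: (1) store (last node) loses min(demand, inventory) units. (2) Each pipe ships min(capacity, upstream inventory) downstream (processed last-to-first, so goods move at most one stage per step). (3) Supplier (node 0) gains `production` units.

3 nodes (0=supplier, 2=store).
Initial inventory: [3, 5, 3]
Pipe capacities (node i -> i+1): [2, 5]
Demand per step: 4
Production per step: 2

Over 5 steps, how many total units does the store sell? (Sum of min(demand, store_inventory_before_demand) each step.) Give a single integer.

Step 1: sold=3 (running total=3) -> [3 2 5]
Step 2: sold=4 (running total=7) -> [3 2 3]
Step 3: sold=3 (running total=10) -> [3 2 2]
Step 4: sold=2 (running total=12) -> [3 2 2]
Step 5: sold=2 (running total=14) -> [3 2 2]

Answer: 14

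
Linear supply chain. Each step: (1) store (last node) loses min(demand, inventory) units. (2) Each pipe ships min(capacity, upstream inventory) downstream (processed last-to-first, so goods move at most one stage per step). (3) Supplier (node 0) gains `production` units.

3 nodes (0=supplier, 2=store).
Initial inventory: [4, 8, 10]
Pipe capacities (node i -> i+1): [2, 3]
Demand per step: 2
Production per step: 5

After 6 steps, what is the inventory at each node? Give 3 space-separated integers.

Step 1: demand=2,sold=2 ship[1->2]=3 ship[0->1]=2 prod=5 -> inv=[7 7 11]
Step 2: demand=2,sold=2 ship[1->2]=3 ship[0->1]=2 prod=5 -> inv=[10 6 12]
Step 3: demand=2,sold=2 ship[1->2]=3 ship[0->1]=2 prod=5 -> inv=[13 5 13]
Step 4: demand=2,sold=2 ship[1->2]=3 ship[0->1]=2 prod=5 -> inv=[16 4 14]
Step 5: demand=2,sold=2 ship[1->2]=3 ship[0->1]=2 prod=5 -> inv=[19 3 15]
Step 6: demand=2,sold=2 ship[1->2]=3 ship[0->1]=2 prod=5 -> inv=[22 2 16]

22 2 16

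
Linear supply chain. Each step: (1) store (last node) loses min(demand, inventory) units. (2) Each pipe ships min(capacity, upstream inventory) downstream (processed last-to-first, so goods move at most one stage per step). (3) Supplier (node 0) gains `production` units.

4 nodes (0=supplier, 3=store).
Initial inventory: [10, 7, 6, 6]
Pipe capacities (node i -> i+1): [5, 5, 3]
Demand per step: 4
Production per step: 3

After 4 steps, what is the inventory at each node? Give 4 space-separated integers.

Step 1: demand=4,sold=4 ship[2->3]=3 ship[1->2]=5 ship[0->1]=5 prod=3 -> inv=[8 7 8 5]
Step 2: demand=4,sold=4 ship[2->3]=3 ship[1->2]=5 ship[0->1]=5 prod=3 -> inv=[6 7 10 4]
Step 3: demand=4,sold=4 ship[2->3]=3 ship[1->2]=5 ship[0->1]=5 prod=3 -> inv=[4 7 12 3]
Step 4: demand=4,sold=3 ship[2->3]=3 ship[1->2]=5 ship[0->1]=4 prod=3 -> inv=[3 6 14 3]

3 6 14 3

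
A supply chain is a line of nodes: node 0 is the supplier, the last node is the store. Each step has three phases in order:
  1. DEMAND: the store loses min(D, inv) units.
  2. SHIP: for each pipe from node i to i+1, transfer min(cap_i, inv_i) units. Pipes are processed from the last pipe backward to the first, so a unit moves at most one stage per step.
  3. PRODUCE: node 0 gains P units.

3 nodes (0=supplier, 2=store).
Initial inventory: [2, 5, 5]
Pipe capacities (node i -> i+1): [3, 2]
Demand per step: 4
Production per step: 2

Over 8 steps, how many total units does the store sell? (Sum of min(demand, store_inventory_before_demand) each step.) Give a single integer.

Step 1: sold=4 (running total=4) -> [2 5 3]
Step 2: sold=3 (running total=7) -> [2 5 2]
Step 3: sold=2 (running total=9) -> [2 5 2]
Step 4: sold=2 (running total=11) -> [2 5 2]
Step 5: sold=2 (running total=13) -> [2 5 2]
Step 6: sold=2 (running total=15) -> [2 5 2]
Step 7: sold=2 (running total=17) -> [2 5 2]
Step 8: sold=2 (running total=19) -> [2 5 2]

Answer: 19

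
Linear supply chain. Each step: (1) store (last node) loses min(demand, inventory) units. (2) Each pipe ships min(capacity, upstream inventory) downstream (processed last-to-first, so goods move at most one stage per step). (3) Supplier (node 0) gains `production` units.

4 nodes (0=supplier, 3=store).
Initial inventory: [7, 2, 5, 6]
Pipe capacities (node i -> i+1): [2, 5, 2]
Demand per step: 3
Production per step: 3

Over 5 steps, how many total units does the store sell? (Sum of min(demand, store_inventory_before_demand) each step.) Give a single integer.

Step 1: sold=3 (running total=3) -> [8 2 5 5]
Step 2: sold=3 (running total=6) -> [9 2 5 4]
Step 3: sold=3 (running total=9) -> [10 2 5 3]
Step 4: sold=3 (running total=12) -> [11 2 5 2]
Step 5: sold=2 (running total=14) -> [12 2 5 2]

Answer: 14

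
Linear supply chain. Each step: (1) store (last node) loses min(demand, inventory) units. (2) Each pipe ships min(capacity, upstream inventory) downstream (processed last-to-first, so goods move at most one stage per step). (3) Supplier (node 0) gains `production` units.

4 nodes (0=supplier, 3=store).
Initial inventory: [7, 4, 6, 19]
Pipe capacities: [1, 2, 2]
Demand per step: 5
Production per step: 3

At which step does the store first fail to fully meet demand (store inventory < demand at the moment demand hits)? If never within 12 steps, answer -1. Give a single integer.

Step 1: demand=5,sold=5 ship[2->3]=2 ship[1->2]=2 ship[0->1]=1 prod=3 -> [9 3 6 16]
Step 2: demand=5,sold=5 ship[2->3]=2 ship[1->2]=2 ship[0->1]=1 prod=3 -> [11 2 6 13]
Step 3: demand=5,sold=5 ship[2->3]=2 ship[1->2]=2 ship[0->1]=1 prod=3 -> [13 1 6 10]
Step 4: demand=5,sold=5 ship[2->3]=2 ship[1->2]=1 ship[0->1]=1 prod=3 -> [15 1 5 7]
Step 5: demand=5,sold=5 ship[2->3]=2 ship[1->2]=1 ship[0->1]=1 prod=3 -> [17 1 4 4]
Step 6: demand=5,sold=4 ship[2->3]=2 ship[1->2]=1 ship[0->1]=1 prod=3 -> [19 1 3 2]
Step 7: demand=5,sold=2 ship[2->3]=2 ship[1->2]=1 ship[0->1]=1 prod=3 -> [21 1 2 2]
Step 8: demand=5,sold=2 ship[2->3]=2 ship[1->2]=1 ship[0->1]=1 prod=3 -> [23 1 1 2]
Step 9: demand=5,sold=2 ship[2->3]=1 ship[1->2]=1 ship[0->1]=1 prod=3 -> [25 1 1 1]
Step 10: demand=5,sold=1 ship[2->3]=1 ship[1->2]=1 ship[0->1]=1 prod=3 -> [27 1 1 1]
Step 11: demand=5,sold=1 ship[2->3]=1 ship[1->2]=1 ship[0->1]=1 prod=3 -> [29 1 1 1]
Step 12: demand=5,sold=1 ship[2->3]=1 ship[1->2]=1 ship[0->1]=1 prod=3 -> [31 1 1 1]
First stockout at step 6

6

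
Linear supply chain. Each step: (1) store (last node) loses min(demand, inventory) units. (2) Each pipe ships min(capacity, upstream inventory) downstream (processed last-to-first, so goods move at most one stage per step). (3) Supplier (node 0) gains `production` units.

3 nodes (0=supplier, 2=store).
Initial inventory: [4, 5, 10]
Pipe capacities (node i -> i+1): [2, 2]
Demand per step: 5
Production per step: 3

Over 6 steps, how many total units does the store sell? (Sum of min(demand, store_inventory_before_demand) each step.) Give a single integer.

Step 1: sold=5 (running total=5) -> [5 5 7]
Step 2: sold=5 (running total=10) -> [6 5 4]
Step 3: sold=4 (running total=14) -> [7 5 2]
Step 4: sold=2 (running total=16) -> [8 5 2]
Step 5: sold=2 (running total=18) -> [9 5 2]
Step 6: sold=2 (running total=20) -> [10 5 2]

Answer: 20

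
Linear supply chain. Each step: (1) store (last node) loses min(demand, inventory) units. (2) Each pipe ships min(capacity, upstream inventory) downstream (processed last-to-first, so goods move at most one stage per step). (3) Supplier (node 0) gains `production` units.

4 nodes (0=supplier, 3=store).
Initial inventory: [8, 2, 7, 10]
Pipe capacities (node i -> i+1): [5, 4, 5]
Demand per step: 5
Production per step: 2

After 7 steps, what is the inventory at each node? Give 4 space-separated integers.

Step 1: demand=5,sold=5 ship[2->3]=5 ship[1->2]=2 ship[0->1]=5 prod=2 -> inv=[5 5 4 10]
Step 2: demand=5,sold=5 ship[2->3]=4 ship[1->2]=4 ship[0->1]=5 prod=2 -> inv=[2 6 4 9]
Step 3: demand=5,sold=5 ship[2->3]=4 ship[1->2]=4 ship[0->1]=2 prod=2 -> inv=[2 4 4 8]
Step 4: demand=5,sold=5 ship[2->3]=4 ship[1->2]=4 ship[0->1]=2 prod=2 -> inv=[2 2 4 7]
Step 5: demand=5,sold=5 ship[2->3]=4 ship[1->2]=2 ship[0->1]=2 prod=2 -> inv=[2 2 2 6]
Step 6: demand=5,sold=5 ship[2->3]=2 ship[1->2]=2 ship[0->1]=2 prod=2 -> inv=[2 2 2 3]
Step 7: demand=5,sold=3 ship[2->3]=2 ship[1->2]=2 ship[0->1]=2 prod=2 -> inv=[2 2 2 2]

2 2 2 2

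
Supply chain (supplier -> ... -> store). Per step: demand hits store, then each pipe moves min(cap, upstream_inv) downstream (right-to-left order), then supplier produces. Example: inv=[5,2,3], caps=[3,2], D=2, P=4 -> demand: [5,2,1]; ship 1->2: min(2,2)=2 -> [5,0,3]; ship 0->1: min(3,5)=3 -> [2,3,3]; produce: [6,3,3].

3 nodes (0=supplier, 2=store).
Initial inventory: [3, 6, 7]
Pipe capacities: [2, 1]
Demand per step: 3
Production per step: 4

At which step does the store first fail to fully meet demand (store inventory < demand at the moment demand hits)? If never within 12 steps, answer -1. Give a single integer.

Step 1: demand=3,sold=3 ship[1->2]=1 ship[0->1]=2 prod=4 -> [5 7 5]
Step 2: demand=3,sold=3 ship[1->2]=1 ship[0->1]=2 prod=4 -> [7 8 3]
Step 3: demand=3,sold=3 ship[1->2]=1 ship[0->1]=2 prod=4 -> [9 9 1]
Step 4: demand=3,sold=1 ship[1->2]=1 ship[0->1]=2 prod=4 -> [11 10 1]
Step 5: demand=3,sold=1 ship[1->2]=1 ship[0->1]=2 prod=4 -> [13 11 1]
Step 6: demand=3,sold=1 ship[1->2]=1 ship[0->1]=2 prod=4 -> [15 12 1]
Step 7: demand=3,sold=1 ship[1->2]=1 ship[0->1]=2 prod=4 -> [17 13 1]
Step 8: demand=3,sold=1 ship[1->2]=1 ship[0->1]=2 prod=4 -> [19 14 1]
Step 9: demand=3,sold=1 ship[1->2]=1 ship[0->1]=2 prod=4 -> [21 15 1]
Step 10: demand=3,sold=1 ship[1->2]=1 ship[0->1]=2 prod=4 -> [23 16 1]
Step 11: demand=3,sold=1 ship[1->2]=1 ship[0->1]=2 prod=4 -> [25 17 1]
Step 12: demand=3,sold=1 ship[1->2]=1 ship[0->1]=2 prod=4 -> [27 18 1]
First stockout at step 4

4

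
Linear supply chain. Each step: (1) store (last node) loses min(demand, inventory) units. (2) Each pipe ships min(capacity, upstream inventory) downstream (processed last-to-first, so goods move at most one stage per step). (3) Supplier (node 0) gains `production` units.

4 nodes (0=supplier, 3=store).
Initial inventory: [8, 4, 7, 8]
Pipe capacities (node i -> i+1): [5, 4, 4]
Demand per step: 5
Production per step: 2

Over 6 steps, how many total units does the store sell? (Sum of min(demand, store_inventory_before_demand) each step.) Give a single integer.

Step 1: sold=5 (running total=5) -> [5 5 7 7]
Step 2: sold=5 (running total=10) -> [2 6 7 6]
Step 3: sold=5 (running total=15) -> [2 4 7 5]
Step 4: sold=5 (running total=20) -> [2 2 7 4]
Step 5: sold=4 (running total=24) -> [2 2 5 4]
Step 6: sold=4 (running total=28) -> [2 2 3 4]

Answer: 28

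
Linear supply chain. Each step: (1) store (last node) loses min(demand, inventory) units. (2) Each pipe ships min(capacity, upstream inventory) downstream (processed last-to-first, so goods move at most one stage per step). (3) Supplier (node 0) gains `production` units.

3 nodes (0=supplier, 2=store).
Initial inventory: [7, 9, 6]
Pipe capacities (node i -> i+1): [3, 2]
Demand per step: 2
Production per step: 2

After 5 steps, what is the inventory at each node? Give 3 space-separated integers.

Step 1: demand=2,sold=2 ship[1->2]=2 ship[0->1]=3 prod=2 -> inv=[6 10 6]
Step 2: demand=2,sold=2 ship[1->2]=2 ship[0->1]=3 prod=2 -> inv=[5 11 6]
Step 3: demand=2,sold=2 ship[1->2]=2 ship[0->1]=3 prod=2 -> inv=[4 12 6]
Step 4: demand=2,sold=2 ship[1->2]=2 ship[0->1]=3 prod=2 -> inv=[3 13 6]
Step 5: demand=2,sold=2 ship[1->2]=2 ship[0->1]=3 prod=2 -> inv=[2 14 6]

2 14 6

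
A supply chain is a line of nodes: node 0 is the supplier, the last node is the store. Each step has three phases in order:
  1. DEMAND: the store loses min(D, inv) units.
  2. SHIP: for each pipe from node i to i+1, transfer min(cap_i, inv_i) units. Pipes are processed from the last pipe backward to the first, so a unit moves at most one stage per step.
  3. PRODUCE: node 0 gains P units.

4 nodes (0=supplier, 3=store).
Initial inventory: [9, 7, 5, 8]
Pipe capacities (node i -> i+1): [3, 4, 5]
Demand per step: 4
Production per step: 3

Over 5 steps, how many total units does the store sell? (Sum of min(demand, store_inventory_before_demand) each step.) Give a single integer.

Answer: 20

Derivation:
Step 1: sold=4 (running total=4) -> [9 6 4 9]
Step 2: sold=4 (running total=8) -> [9 5 4 9]
Step 3: sold=4 (running total=12) -> [9 4 4 9]
Step 4: sold=4 (running total=16) -> [9 3 4 9]
Step 5: sold=4 (running total=20) -> [9 3 3 9]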